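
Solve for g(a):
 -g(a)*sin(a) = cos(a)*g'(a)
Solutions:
 g(a) = C1*cos(a)


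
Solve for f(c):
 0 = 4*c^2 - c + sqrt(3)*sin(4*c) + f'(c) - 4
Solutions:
 f(c) = C1 - 4*c^3/3 + c^2/2 + 4*c + sqrt(3)*cos(4*c)/4


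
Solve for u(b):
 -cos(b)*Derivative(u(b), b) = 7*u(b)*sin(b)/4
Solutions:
 u(b) = C1*cos(b)^(7/4)


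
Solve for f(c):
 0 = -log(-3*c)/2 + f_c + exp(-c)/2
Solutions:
 f(c) = C1 + c*log(-c)/2 + c*(-1 + log(3))/2 + exp(-c)/2


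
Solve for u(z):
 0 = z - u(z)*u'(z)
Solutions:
 u(z) = -sqrt(C1 + z^2)
 u(z) = sqrt(C1 + z^2)


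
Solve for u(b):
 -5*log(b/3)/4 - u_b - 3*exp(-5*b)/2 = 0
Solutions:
 u(b) = C1 - 5*b*log(b)/4 + 5*b*(1 + log(3))/4 + 3*exp(-5*b)/10


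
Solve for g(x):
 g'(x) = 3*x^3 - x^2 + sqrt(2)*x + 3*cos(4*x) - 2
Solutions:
 g(x) = C1 + 3*x^4/4 - x^3/3 + sqrt(2)*x^2/2 - 2*x + 3*sin(4*x)/4


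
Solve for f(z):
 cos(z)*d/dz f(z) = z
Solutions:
 f(z) = C1 + Integral(z/cos(z), z)


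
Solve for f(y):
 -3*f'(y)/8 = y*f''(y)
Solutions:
 f(y) = C1 + C2*y^(5/8)


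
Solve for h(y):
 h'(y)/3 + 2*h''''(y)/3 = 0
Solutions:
 h(y) = C1 + C4*exp(-2^(2/3)*y/2) + (C2*sin(2^(2/3)*sqrt(3)*y/4) + C3*cos(2^(2/3)*sqrt(3)*y/4))*exp(2^(2/3)*y/4)


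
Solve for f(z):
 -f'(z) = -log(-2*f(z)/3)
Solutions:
 -Integral(1/(log(-_y) - log(3) + log(2)), (_y, f(z))) = C1 - z


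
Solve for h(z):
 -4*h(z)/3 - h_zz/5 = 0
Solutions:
 h(z) = C1*sin(2*sqrt(15)*z/3) + C2*cos(2*sqrt(15)*z/3)


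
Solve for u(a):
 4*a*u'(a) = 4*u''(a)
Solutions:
 u(a) = C1 + C2*erfi(sqrt(2)*a/2)


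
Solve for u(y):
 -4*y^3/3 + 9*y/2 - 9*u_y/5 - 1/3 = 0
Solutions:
 u(y) = C1 - 5*y^4/27 + 5*y^2/4 - 5*y/27


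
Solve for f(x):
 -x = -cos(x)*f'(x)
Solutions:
 f(x) = C1 + Integral(x/cos(x), x)


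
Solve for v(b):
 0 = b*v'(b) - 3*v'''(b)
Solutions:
 v(b) = C1 + Integral(C2*airyai(3^(2/3)*b/3) + C3*airybi(3^(2/3)*b/3), b)


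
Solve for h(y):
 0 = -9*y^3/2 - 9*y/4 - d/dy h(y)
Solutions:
 h(y) = C1 - 9*y^4/8 - 9*y^2/8


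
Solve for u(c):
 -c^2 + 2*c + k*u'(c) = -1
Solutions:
 u(c) = C1 + c^3/(3*k) - c^2/k - c/k


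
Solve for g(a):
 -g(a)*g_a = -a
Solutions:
 g(a) = -sqrt(C1 + a^2)
 g(a) = sqrt(C1 + a^2)


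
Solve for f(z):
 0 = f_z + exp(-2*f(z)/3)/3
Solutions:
 f(z) = 3*log(-sqrt(C1 - z)) - 3*log(3) + 3*log(2)/2
 f(z) = 3*log(C1 - z)/2 - 3*log(3) + 3*log(2)/2


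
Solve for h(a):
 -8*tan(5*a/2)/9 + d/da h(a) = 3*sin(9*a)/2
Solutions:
 h(a) = C1 - 16*log(cos(5*a/2))/45 - cos(9*a)/6


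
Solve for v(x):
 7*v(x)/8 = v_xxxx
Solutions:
 v(x) = C1*exp(-14^(1/4)*x/2) + C2*exp(14^(1/4)*x/2) + C3*sin(14^(1/4)*x/2) + C4*cos(14^(1/4)*x/2)


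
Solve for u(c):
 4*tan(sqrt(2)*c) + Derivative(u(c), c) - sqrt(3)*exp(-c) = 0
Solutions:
 u(c) = C1 - sqrt(2)*log(tan(sqrt(2)*c)^2 + 1) - sqrt(3)*exp(-c)


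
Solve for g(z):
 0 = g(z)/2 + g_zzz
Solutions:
 g(z) = C3*exp(-2^(2/3)*z/2) + (C1*sin(2^(2/3)*sqrt(3)*z/4) + C2*cos(2^(2/3)*sqrt(3)*z/4))*exp(2^(2/3)*z/4)


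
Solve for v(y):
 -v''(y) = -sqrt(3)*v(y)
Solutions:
 v(y) = C1*exp(-3^(1/4)*y) + C2*exp(3^(1/4)*y)


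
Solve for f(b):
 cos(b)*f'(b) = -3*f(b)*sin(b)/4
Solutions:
 f(b) = C1*cos(b)^(3/4)


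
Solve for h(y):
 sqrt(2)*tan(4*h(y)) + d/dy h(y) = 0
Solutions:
 h(y) = -asin(C1*exp(-4*sqrt(2)*y))/4 + pi/4
 h(y) = asin(C1*exp(-4*sqrt(2)*y))/4


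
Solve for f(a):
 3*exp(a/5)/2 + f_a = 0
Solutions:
 f(a) = C1 - 15*exp(a/5)/2


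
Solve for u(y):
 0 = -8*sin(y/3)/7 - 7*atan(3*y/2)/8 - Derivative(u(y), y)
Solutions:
 u(y) = C1 - 7*y*atan(3*y/2)/8 + 7*log(9*y^2 + 4)/24 + 24*cos(y/3)/7


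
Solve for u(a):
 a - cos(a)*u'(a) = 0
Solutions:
 u(a) = C1 + Integral(a/cos(a), a)


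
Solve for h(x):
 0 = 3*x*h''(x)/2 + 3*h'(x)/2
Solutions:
 h(x) = C1 + C2*log(x)


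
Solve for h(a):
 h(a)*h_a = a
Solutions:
 h(a) = -sqrt(C1 + a^2)
 h(a) = sqrt(C1 + a^2)


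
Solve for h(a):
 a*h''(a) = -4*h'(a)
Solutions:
 h(a) = C1 + C2/a^3


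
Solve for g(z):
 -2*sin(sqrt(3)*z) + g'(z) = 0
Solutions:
 g(z) = C1 - 2*sqrt(3)*cos(sqrt(3)*z)/3


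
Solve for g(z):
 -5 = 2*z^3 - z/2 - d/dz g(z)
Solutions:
 g(z) = C1 + z^4/2 - z^2/4 + 5*z


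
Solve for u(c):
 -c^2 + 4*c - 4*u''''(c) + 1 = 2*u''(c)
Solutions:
 u(c) = C1 + C2*c + C3*sin(sqrt(2)*c/2) + C4*cos(sqrt(2)*c/2) - c^4/24 + c^3/3 + 5*c^2/4


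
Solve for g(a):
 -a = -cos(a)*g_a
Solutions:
 g(a) = C1 + Integral(a/cos(a), a)


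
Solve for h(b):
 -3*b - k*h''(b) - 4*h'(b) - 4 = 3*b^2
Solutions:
 h(b) = C1 + C2*exp(-4*b/k) - b^3/4 + 3*b^2*k/16 - 3*b^2/8 - 3*b*k^2/32 + 3*b*k/16 - b


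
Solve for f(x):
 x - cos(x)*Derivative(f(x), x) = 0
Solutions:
 f(x) = C1 + Integral(x/cos(x), x)


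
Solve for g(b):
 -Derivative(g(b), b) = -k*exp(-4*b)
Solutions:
 g(b) = C1 - k*exp(-4*b)/4


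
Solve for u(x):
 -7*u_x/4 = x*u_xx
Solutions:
 u(x) = C1 + C2/x^(3/4)


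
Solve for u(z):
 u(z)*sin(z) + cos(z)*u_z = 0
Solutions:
 u(z) = C1*cos(z)


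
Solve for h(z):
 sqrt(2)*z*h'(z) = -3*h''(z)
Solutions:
 h(z) = C1 + C2*erf(2^(3/4)*sqrt(3)*z/6)


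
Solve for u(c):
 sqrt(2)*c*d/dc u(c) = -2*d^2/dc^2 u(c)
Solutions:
 u(c) = C1 + C2*erf(2^(1/4)*c/2)


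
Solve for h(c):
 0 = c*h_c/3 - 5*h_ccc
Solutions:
 h(c) = C1 + Integral(C2*airyai(15^(2/3)*c/15) + C3*airybi(15^(2/3)*c/15), c)


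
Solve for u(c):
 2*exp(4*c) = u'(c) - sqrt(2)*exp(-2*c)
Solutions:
 u(c) = C1 + exp(4*c)/2 - sqrt(2)*exp(-2*c)/2


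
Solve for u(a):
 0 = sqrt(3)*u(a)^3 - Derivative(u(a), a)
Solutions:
 u(a) = -sqrt(2)*sqrt(-1/(C1 + sqrt(3)*a))/2
 u(a) = sqrt(2)*sqrt(-1/(C1 + sqrt(3)*a))/2


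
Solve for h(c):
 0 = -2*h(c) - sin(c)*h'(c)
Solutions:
 h(c) = C1*(cos(c) + 1)/(cos(c) - 1)


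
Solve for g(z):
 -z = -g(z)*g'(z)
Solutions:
 g(z) = -sqrt(C1 + z^2)
 g(z) = sqrt(C1 + z^2)


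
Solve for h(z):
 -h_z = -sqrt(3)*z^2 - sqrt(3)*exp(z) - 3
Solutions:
 h(z) = C1 + sqrt(3)*z^3/3 + 3*z + sqrt(3)*exp(z)


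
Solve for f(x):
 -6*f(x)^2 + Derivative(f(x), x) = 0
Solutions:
 f(x) = -1/(C1 + 6*x)


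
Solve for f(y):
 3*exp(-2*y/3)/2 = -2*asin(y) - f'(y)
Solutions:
 f(y) = C1 - 2*y*asin(y) - 2*sqrt(1 - y^2) + 9*exp(-2*y/3)/4


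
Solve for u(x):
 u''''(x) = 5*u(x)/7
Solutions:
 u(x) = C1*exp(-5^(1/4)*7^(3/4)*x/7) + C2*exp(5^(1/4)*7^(3/4)*x/7) + C3*sin(5^(1/4)*7^(3/4)*x/7) + C4*cos(5^(1/4)*7^(3/4)*x/7)


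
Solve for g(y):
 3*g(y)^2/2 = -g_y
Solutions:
 g(y) = 2/(C1 + 3*y)


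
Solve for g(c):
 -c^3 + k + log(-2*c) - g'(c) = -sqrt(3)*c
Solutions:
 g(c) = C1 - c^4/4 + sqrt(3)*c^2/2 + c*(k - 1 + log(2)) + c*log(-c)


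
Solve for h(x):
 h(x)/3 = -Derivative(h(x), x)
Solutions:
 h(x) = C1*exp(-x/3)


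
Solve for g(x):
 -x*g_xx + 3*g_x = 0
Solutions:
 g(x) = C1 + C2*x^4


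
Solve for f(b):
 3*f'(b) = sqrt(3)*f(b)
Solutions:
 f(b) = C1*exp(sqrt(3)*b/3)


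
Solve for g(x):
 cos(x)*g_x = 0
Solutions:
 g(x) = C1


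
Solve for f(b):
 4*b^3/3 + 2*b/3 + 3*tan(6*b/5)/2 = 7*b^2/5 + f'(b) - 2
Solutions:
 f(b) = C1 + b^4/3 - 7*b^3/15 + b^2/3 + 2*b - 5*log(cos(6*b/5))/4


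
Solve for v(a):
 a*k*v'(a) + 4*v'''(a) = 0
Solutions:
 v(a) = C1 + Integral(C2*airyai(2^(1/3)*a*(-k)^(1/3)/2) + C3*airybi(2^(1/3)*a*(-k)^(1/3)/2), a)


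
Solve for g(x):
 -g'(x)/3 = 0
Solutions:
 g(x) = C1


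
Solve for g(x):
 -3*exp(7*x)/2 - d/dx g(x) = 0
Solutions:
 g(x) = C1 - 3*exp(7*x)/14


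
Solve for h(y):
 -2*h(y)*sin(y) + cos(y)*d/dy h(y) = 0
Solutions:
 h(y) = C1/cos(y)^2


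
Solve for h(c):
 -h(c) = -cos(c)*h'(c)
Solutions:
 h(c) = C1*sqrt(sin(c) + 1)/sqrt(sin(c) - 1)


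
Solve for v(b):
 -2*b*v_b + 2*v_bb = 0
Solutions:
 v(b) = C1 + C2*erfi(sqrt(2)*b/2)


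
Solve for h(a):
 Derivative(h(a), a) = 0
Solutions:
 h(a) = C1


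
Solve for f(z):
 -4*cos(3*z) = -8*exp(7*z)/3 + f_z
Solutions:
 f(z) = C1 + 8*exp(7*z)/21 - 4*sin(3*z)/3


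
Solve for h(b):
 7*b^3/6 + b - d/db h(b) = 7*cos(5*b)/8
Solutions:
 h(b) = C1 + 7*b^4/24 + b^2/2 - 7*sin(5*b)/40


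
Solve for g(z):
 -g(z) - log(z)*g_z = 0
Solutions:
 g(z) = C1*exp(-li(z))


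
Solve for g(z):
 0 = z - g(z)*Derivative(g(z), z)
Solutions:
 g(z) = -sqrt(C1 + z^2)
 g(z) = sqrt(C1 + z^2)


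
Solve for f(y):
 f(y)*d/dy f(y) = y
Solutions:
 f(y) = -sqrt(C1 + y^2)
 f(y) = sqrt(C1 + y^2)


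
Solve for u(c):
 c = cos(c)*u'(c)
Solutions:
 u(c) = C1 + Integral(c/cos(c), c)


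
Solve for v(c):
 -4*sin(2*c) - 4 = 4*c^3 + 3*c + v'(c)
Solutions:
 v(c) = C1 - c^4 - 3*c^2/2 - 4*c + 2*cos(2*c)


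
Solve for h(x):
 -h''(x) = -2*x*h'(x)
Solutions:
 h(x) = C1 + C2*erfi(x)


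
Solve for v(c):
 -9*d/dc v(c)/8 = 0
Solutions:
 v(c) = C1


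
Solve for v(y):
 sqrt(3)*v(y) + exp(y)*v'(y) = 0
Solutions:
 v(y) = C1*exp(sqrt(3)*exp(-y))


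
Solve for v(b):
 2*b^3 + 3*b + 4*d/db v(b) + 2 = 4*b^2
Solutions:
 v(b) = C1 - b^4/8 + b^3/3 - 3*b^2/8 - b/2


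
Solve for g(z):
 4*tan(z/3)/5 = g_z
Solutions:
 g(z) = C1 - 12*log(cos(z/3))/5


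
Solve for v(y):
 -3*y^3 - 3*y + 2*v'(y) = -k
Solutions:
 v(y) = C1 - k*y/2 + 3*y^4/8 + 3*y^2/4


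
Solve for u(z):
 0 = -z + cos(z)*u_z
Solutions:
 u(z) = C1 + Integral(z/cos(z), z)


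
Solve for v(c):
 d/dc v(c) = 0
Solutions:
 v(c) = C1


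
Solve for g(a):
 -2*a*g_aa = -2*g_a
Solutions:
 g(a) = C1 + C2*a^2


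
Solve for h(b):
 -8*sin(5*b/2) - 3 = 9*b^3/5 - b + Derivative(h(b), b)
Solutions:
 h(b) = C1 - 9*b^4/20 + b^2/2 - 3*b + 16*cos(5*b/2)/5


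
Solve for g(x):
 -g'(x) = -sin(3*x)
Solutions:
 g(x) = C1 - cos(3*x)/3


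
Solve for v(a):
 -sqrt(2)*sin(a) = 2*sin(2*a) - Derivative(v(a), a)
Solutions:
 v(a) = C1 + 2*sin(a)^2 - sqrt(2)*cos(a)


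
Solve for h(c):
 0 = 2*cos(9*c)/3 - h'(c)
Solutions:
 h(c) = C1 + 2*sin(9*c)/27


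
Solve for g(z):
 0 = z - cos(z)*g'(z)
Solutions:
 g(z) = C1 + Integral(z/cos(z), z)


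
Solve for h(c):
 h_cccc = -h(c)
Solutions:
 h(c) = (C1*sin(sqrt(2)*c/2) + C2*cos(sqrt(2)*c/2))*exp(-sqrt(2)*c/2) + (C3*sin(sqrt(2)*c/2) + C4*cos(sqrt(2)*c/2))*exp(sqrt(2)*c/2)


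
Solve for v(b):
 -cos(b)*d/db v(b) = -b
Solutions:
 v(b) = C1 + Integral(b/cos(b), b)


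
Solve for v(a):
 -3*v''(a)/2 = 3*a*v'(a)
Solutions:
 v(a) = C1 + C2*erf(a)


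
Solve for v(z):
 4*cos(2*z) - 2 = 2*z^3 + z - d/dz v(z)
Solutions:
 v(z) = C1 + z^4/2 + z^2/2 + 2*z - 2*sin(2*z)


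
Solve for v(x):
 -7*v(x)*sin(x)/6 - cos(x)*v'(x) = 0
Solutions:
 v(x) = C1*cos(x)^(7/6)


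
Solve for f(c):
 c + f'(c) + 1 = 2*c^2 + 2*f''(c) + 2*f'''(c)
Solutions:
 f(c) = C1 + C2*exp(c*(-1 + sqrt(3))/2) + C3*exp(-c*(1 + sqrt(3))/2) + 2*c^3/3 + 7*c^2/2 + 21*c


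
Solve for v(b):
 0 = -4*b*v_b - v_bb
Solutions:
 v(b) = C1 + C2*erf(sqrt(2)*b)


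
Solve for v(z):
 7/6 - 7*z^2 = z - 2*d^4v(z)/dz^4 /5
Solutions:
 v(z) = C1 + C2*z + C3*z^2 + C4*z^3 + 7*z^6/144 + z^5/48 - 35*z^4/288


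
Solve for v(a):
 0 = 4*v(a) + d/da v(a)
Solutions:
 v(a) = C1*exp(-4*a)


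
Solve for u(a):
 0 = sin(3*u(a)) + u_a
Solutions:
 u(a) = -acos((-C1 - exp(6*a))/(C1 - exp(6*a)))/3 + 2*pi/3
 u(a) = acos((-C1 - exp(6*a))/(C1 - exp(6*a)))/3


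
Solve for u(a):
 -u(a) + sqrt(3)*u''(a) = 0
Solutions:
 u(a) = C1*exp(-3^(3/4)*a/3) + C2*exp(3^(3/4)*a/3)


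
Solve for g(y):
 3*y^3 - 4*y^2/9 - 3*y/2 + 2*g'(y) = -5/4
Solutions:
 g(y) = C1 - 3*y^4/8 + 2*y^3/27 + 3*y^2/8 - 5*y/8


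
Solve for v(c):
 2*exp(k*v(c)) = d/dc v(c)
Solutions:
 v(c) = Piecewise((log(-1/(C1*k + 2*c*k))/k, Ne(k, 0)), (nan, True))
 v(c) = Piecewise((C1 + 2*c, Eq(k, 0)), (nan, True))


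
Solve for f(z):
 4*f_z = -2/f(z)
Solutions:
 f(z) = -sqrt(C1 - z)
 f(z) = sqrt(C1 - z)


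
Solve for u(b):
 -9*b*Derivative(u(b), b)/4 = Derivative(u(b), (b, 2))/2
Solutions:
 u(b) = C1 + C2*erf(3*b/2)


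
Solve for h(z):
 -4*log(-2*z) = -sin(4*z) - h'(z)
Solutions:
 h(z) = C1 + 4*z*log(-z) - 4*z + 4*z*log(2) + cos(4*z)/4


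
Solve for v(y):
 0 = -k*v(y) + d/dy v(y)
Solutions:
 v(y) = C1*exp(k*y)


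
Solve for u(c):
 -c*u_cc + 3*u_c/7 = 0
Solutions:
 u(c) = C1 + C2*c^(10/7)


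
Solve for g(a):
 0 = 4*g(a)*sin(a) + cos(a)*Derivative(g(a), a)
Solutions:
 g(a) = C1*cos(a)^4


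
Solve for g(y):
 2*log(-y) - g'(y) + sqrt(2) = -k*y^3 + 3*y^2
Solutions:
 g(y) = C1 + k*y^4/4 - y^3 + 2*y*log(-y) + y*(-2 + sqrt(2))


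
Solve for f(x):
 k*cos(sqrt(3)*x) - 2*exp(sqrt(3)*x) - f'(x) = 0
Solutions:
 f(x) = C1 + sqrt(3)*k*sin(sqrt(3)*x)/3 - 2*sqrt(3)*exp(sqrt(3)*x)/3


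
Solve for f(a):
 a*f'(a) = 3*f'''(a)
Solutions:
 f(a) = C1 + Integral(C2*airyai(3^(2/3)*a/3) + C3*airybi(3^(2/3)*a/3), a)


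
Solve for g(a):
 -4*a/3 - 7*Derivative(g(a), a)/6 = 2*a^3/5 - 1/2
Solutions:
 g(a) = C1 - 3*a^4/35 - 4*a^2/7 + 3*a/7


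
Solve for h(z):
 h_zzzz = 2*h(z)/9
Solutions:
 h(z) = C1*exp(-2^(1/4)*sqrt(3)*z/3) + C2*exp(2^(1/4)*sqrt(3)*z/3) + C3*sin(2^(1/4)*sqrt(3)*z/3) + C4*cos(2^(1/4)*sqrt(3)*z/3)


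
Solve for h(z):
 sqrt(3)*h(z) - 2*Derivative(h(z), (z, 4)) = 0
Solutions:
 h(z) = C1*exp(-2^(3/4)*3^(1/8)*z/2) + C2*exp(2^(3/4)*3^(1/8)*z/2) + C3*sin(2^(3/4)*3^(1/8)*z/2) + C4*cos(2^(3/4)*3^(1/8)*z/2)


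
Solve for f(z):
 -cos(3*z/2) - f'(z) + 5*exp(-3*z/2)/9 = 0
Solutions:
 f(z) = C1 - 2*sin(3*z/2)/3 - 10*exp(-3*z/2)/27


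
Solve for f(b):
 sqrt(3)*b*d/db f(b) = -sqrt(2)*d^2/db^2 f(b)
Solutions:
 f(b) = C1 + C2*erf(6^(1/4)*b/2)


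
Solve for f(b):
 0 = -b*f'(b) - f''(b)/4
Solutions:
 f(b) = C1 + C2*erf(sqrt(2)*b)


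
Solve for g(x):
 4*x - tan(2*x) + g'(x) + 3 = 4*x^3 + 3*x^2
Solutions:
 g(x) = C1 + x^4 + x^3 - 2*x^2 - 3*x - log(cos(2*x))/2


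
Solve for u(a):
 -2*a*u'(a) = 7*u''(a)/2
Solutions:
 u(a) = C1 + C2*erf(sqrt(14)*a/7)


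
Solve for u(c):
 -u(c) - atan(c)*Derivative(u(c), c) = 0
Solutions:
 u(c) = C1*exp(-Integral(1/atan(c), c))


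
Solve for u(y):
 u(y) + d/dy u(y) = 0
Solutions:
 u(y) = C1*exp(-y)


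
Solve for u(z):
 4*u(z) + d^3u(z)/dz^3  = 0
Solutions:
 u(z) = C3*exp(-2^(2/3)*z) + (C1*sin(2^(2/3)*sqrt(3)*z/2) + C2*cos(2^(2/3)*sqrt(3)*z/2))*exp(2^(2/3)*z/2)


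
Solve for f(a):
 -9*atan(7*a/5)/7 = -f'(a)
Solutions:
 f(a) = C1 + 9*a*atan(7*a/5)/7 - 45*log(49*a^2 + 25)/98


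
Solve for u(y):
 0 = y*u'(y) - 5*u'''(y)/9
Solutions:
 u(y) = C1 + Integral(C2*airyai(15^(2/3)*y/5) + C3*airybi(15^(2/3)*y/5), y)


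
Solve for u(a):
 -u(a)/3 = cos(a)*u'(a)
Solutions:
 u(a) = C1*(sin(a) - 1)^(1/6)/(sin(a) + 1)^(1/6)


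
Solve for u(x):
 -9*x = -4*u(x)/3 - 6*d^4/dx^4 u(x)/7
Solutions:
 u(x) = 27*x/4 + (C1*sin(2^(3/4)*sqrt(3)*7^(1/4)*x/6) + C2*cos(2^(3/4)*sqrt(3)*7^(1/4)*x/6))*exp(-2^(3/4)*sqrt(3)*7^(1/4)*x/6) + (C3*sin(2^(3/4)*sqrt(3)*7^(1/4)*x/6) + C4*cos(2^(3/4)*sqrt(3)*7^(1/4)*x/6))*exp(2^(3/4)*sqrt(3)*7^(1/4)*x/6)


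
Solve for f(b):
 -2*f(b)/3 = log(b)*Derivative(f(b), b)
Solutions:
 f(b) = C1*exp(-2*li(b)/3)


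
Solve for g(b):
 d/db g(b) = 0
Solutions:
 g(b) = C1


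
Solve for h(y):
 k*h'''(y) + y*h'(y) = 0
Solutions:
 h(y) = C1 + Integral(C2*airyai(y*(-1/k)^(1/3)) + C3*airybi(y*(-1/k)^(1/3)), y)


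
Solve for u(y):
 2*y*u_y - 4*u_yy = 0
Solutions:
 u(y) = C1 + C2*erfi(y/2)


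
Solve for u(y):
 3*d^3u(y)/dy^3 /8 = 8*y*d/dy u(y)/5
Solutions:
 u(y) = C1 + Integral(C2*airyai(4*15^(2/3)*y/15) + C3*airybi(4*15^(2/3)*y/15), y)


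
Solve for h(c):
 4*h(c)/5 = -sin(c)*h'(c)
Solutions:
 h(c) = C1*(cos(c) + 1)^(2/5)/(cos(c) - 1)^(2/5)


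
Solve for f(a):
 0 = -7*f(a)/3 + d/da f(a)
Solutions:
 f(a) = C1*exp(7*a/3)


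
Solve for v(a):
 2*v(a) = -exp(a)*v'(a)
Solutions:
 v(a) = C1*exp(2*exp(-a))


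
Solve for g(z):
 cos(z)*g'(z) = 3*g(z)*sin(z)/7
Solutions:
 g(z) = C1/cos(z)^(3/7)


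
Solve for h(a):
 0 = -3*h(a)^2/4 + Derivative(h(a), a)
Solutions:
 h(a) = -4/(C1 + 3*a)


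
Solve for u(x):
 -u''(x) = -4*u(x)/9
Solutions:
 u(x) = C1*exp(-2*x/3) + C2*exp(2*x/3)


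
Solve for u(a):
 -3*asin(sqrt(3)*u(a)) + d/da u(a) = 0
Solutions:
 Integral(1/asin(sqrt(3)*_y), (_y, u(a))) = C1 + 3*a


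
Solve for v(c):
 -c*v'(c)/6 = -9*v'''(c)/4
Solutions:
 v(c) = C1 + Integral(C2*airyai(2^(1/3)*c/3) + C3*airybi(2^(1/3)*c/3), c)


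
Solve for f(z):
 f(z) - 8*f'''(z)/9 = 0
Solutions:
 f(z) = C3*exp(3^(2/3)*z/2) + (C1*sin(3*3^(1/6)*z/4) + C2*cos(3*3^(1/6)*z/4))*exp(-3^(2/3)*z/4)


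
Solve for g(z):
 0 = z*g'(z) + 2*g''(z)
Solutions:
 g(z) = C1 + C2*erf(z/2)


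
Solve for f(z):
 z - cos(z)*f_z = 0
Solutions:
 f(z) = C1 + Integral(z/cos(z), z)


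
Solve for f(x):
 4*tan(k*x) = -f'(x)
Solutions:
 f(x) = C1 - 4*Piecewise((-log(cos(k*x))/k, Ne(k, 0)), (0, True))


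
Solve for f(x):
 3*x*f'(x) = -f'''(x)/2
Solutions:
 f(x) = C1 + Integral(C2*airyai(-6^(1/3)*x) + C3*airybi(-6^(1/3)*x), x)


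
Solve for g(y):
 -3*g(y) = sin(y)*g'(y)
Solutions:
 g(y) = C1*(cos(y) + 1)^(3/2)/(cos(y) - 1)^(3/2)


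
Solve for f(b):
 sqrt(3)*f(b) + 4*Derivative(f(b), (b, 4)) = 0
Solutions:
 f(b) = (C1*sin(3^(1/8)*b/2) + C2*cos(3^(1/8)*b/2))*exp(-3^(1/8)*b/2) + (C3*sin(3^(1/8)*b/2) + C4*cos(3^(1/8)*b/2))*exp(3^(1/8)*b/2)


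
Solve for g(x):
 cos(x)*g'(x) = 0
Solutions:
 g(x) = C1


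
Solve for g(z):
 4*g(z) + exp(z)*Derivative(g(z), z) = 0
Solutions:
 g(z) = C1*exp(4*exp(-z))


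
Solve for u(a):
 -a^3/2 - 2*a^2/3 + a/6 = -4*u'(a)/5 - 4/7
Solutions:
 u(a) = C1 + 5*a^4/32 + 5*a^3/18 - 5*a^2/48 - 5*a/7


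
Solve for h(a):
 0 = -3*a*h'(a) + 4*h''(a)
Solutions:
 h(a) = C1 + C2*erfi(sqrt(6)*a/4)


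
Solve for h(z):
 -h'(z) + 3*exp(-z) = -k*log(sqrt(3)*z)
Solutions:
 h(z) = C1 + k*z*log(z) + k*z*(-1 + log(3)/2) - 3*exp(-z)


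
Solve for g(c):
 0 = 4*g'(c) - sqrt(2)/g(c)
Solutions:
 g(c) = -sqrt(C1 + 2*sqrt(2)*c)/2
 g(c) = sqrt(C1 + 2*sqrt(2)*c)/2


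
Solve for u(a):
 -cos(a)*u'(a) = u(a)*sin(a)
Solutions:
 u(a) = C1*cos(a)


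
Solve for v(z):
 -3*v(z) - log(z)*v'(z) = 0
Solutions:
 v(z) = C1*exp(-3*li(z))


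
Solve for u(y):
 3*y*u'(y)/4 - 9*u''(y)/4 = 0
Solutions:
 u(y) = C1 + C2*erfi(sqrt(6)*y/6)


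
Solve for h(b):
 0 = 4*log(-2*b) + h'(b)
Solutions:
 h(b) = C1 - 4*b*log(-b) + 4*b*(1 - log(2))


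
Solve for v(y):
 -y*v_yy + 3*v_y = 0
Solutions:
 v(y) = C1 + C2*y^4


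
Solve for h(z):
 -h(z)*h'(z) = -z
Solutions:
 h(z) = -sqrt(C1 + z^2)
 h(z) = sqrt(C1 + z^2)


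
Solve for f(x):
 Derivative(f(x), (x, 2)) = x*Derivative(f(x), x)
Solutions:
 f(x) = C1 + C2*erfi(sqrt(2)*x/2)


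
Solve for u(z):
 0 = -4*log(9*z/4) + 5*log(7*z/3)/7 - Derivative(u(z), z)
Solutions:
 u(z) = C1 - 23*z*log(z)/7 - 61*z*log(3)/7 + 5*z*log(7)/7 + 23*z/7 + 8*z*log(2)


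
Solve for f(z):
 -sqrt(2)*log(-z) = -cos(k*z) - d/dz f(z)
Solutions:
 f(z) = C1 + sqrt(2)*z*(log(-z) - 1) - Piecewise((sin(k*z)/k, Ne(k, 0)), (z, True))


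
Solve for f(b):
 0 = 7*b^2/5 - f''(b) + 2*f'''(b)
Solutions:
 f(b) = C1 + C2*b + C3*exp(b/2) + 7*b^4/60 + 14*b^3/15 + 28*b^2/5


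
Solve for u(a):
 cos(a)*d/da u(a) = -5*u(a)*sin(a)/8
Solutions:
 u(a) = C1*cos(a)^(5/8)


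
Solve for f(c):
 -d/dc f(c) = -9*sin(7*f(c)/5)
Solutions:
 -9*c + 5*log(cos(7*f(c)/5) - 1)/14 - 5*log(cos(7*f(c)/5) + 1)/14 = C1


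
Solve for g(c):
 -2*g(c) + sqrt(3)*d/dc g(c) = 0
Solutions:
 g(c) = C1*exp(2*sqrt(3)*c/3)


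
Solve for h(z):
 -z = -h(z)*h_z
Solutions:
 h(z) = -sqrt(C1 + z^2)
 h(z) = sqrt(C1 + z^2)


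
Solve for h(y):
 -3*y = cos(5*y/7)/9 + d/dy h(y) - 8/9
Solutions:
 h(y) = C1 - 3*y^2/2 + 8*y/9 - 7*sin(5*y/7)/45


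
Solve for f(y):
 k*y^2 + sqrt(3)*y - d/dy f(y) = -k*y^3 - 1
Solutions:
 f(y) = C1 + k*y^4/4 + k*y^3/3 + sqrt(3)*y^2/2 + y


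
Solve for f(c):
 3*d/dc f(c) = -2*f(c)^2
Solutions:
 f(c) = 3/(C1 + 2*c)


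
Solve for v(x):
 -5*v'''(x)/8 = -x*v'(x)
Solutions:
 v(x) = C1 + Integral(C2*airyai(2*5^(2/3)*x/5) + C3*airybi(2*5^(2/3)*x/5), x)


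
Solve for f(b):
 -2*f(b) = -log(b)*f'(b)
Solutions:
 f(b) = C1*exp(2*li(b))


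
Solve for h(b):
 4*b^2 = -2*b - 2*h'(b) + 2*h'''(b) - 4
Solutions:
 h(b) = C1 + C2*exp(-b) + C3*exp(b) - 2*b^3/3 - b^2/2 - 6*b


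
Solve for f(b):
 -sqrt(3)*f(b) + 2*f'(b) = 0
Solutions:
 f(b) = C1*exp(sqrt(3)*b/2)


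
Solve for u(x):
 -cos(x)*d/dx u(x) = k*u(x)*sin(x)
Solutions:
 u(x) = C1*exp(k*log(cos(x)))


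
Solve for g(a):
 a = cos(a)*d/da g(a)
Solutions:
 g(a) = C1 + Integral(a/cos(a), a)


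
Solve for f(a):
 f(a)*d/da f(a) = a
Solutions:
 f(a) = -sqrt(C1 + a^2)
 f(a) = sqrt(C1 + a^2)


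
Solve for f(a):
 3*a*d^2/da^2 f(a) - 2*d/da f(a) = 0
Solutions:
 f(a) = C1 + C2*a^(5/3)


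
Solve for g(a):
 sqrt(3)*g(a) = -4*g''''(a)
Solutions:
 g(a) = (C1*sin(3^(1/8)*a/2) + C2*cos(3^(1/8)*a/2))*exp(-3^(1/8)*a/2) + (C3*sin(3^(1/8)*a/2) + C4*cos(3^(1/8)*a/2))*exp(3^(1/8)*a/2)


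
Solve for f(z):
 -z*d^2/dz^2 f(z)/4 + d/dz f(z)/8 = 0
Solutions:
 f(z) = C1 + C2*z^(3/2)


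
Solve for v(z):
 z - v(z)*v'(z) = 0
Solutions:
 v(z) = -sqrt(C1 + z^2)
 v(z) = sqrt(C1 + z^2)


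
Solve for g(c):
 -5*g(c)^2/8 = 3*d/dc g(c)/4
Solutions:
 g(c) = 6/(C1 + 5*c)


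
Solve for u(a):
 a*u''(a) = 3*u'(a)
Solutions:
 u(a) = C1 + C2*a^4


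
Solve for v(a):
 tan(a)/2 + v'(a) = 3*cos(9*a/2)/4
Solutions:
 v(a) = C1 + log(cos(a))/2 + sin(9*a/2)/6


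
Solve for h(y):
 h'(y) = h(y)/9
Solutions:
 h(y) = C1*exp(y/9)


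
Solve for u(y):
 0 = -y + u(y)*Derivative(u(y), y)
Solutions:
 u(y) = -sqrt(C1 + y^2)
 u(y) = sqrt(C1 + y^2)


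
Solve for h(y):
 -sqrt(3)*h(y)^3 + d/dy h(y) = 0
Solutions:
 h(y) = -sqrt(2)*sqrt(-1/(C1 + sqrt(3)*y))/2
 h(y) = sqrt(2)*sqrt(-1/(C1 + sqrt(3)*y))/2


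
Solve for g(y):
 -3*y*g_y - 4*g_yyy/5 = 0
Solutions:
 g(y) = C1 + Integral(C2*airyai(-30^(1/3)*y/2) + C3*airybi(-30^(1/3)*y/2), y)


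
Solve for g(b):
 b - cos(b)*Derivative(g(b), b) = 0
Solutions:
 g(b) = C1 + Integral(b/cos(b), b)


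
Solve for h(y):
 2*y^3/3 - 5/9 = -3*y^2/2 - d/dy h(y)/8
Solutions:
 h(y) = C1 - 4*y^4/3 - 4*y^3 + 40*y/9


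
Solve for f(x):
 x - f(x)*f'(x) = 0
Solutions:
 f(x) = -sqrt(C1 + x^2)
 f(x) = sqrt(C1 + x^2)


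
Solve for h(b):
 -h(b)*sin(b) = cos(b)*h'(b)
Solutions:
 h(b) = C1*cos(b)


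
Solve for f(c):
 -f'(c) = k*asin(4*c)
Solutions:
 f(c) = C1 - k*(c*asin(4*c) + sqrt(1 - 16*c^2)/4)


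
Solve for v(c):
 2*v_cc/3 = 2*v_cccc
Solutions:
 v(c) = C1 + C2*c + C3*exp(-sqrt(3)*c/3) + C4*exp(sqrt(3)*c/3)


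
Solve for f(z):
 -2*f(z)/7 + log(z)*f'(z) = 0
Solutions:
 f(z) = C1*exp(2*li(z)/7)


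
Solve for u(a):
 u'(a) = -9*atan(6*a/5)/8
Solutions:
 u(a) = C1 - 9*a*atan(6*a/5)/8 + 15*log(36*a^2 + 25)/32


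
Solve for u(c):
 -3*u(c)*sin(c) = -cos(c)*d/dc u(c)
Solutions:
 u(c) = C1/cos(c)^3


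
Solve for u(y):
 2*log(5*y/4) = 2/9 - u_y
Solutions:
 u(y) = C1 - 2*y*log(y) + y*log(16/25) + 20*y/9


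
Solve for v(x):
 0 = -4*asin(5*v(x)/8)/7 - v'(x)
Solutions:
 Integral(1/asin(5*_y/8), (_y, v(x))) = C1 - 4*x/7


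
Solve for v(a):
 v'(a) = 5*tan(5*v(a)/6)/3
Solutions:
 v(a) = -6*asin(C1*exp(25*a/18))/5 + 6*pi/5
 v(a) = 6*asin(C1*exp(25*a/18))/5


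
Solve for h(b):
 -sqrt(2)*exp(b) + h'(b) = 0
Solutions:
 h(b) = C1 + sqrt(2)*exp(b)


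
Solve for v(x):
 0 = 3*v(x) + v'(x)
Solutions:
 v(x) = C1*exp(-3*x)


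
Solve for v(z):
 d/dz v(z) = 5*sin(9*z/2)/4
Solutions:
 v(z) = C1 - 5*cos(9*z/2)/18


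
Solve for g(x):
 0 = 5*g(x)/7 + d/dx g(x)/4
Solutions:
 g(x) = C1*exp(-20*x/7)


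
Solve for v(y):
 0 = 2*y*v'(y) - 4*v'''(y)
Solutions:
 v(y) = C1 + Integral(C2*airyai(2^(2/3)*y/2) + C3*airybi(2^(2/3)*y/2), y)


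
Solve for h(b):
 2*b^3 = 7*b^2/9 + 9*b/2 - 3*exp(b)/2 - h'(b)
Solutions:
 h(b) = C1 - b^4/2 + 7*b^3/27 + 9*b^2/4 - 3*exp(b)/2


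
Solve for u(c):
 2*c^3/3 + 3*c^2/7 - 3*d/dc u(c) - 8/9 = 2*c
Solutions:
 u(c) = C1 + c^4/18 + c^3/21 - c^2/3 - 8*c/27


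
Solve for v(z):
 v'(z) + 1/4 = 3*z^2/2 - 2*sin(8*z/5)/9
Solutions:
 v(z) = C1 + z^3/2 - z/4 + 5*cos(8*z/5)/36


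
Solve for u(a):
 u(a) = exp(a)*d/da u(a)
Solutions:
 u(a) = C1*exp(-exp(-a))


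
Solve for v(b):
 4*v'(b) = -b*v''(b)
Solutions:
 v(b) = C1 + C2/b^3


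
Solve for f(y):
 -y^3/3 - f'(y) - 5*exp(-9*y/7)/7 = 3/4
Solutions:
 f(y) = C1 - y^4/12 - 3*y/4 + 5*exp(-9*y/7)/9


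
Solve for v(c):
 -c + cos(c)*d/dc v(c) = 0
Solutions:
 v(c) = C1 + Integral(c/cos(c), c)


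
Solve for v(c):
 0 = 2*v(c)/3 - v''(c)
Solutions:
 v(c) = C1*exp(-sqrt(6)*c/3) + C2*exp(sqrt(6)*c/3)


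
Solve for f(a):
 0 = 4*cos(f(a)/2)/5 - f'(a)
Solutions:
 -4*a/5 - log(sin(f(a)/2) - 1) + log(sin(f(a)/2) + 1) = C1


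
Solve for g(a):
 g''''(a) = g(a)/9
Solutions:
 g(a) = C1*exp(-sqrt(3)*a/3) + C2*exp(sqrt(3)*a/3) + C3*sin(sqrt(3)*a/3) + C4*cos(sqrt(3)*a/3)


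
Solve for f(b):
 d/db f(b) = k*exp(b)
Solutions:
 f(b) = C1 + k*exp(b)


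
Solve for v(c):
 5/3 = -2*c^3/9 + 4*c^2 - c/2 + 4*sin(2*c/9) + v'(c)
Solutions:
 v(c) = C1 + c^4/18 - 4*c^3/3 + c^2/4 + 5*c/3 + 18*cos(2*c/9)


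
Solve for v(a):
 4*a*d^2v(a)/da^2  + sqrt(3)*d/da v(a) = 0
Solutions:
 v(a) = C1 + C2*a^(1 - sqrt(3)/4)


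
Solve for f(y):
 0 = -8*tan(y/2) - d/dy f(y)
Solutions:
 f(y) = C1 + 16*log(cos(y/2))


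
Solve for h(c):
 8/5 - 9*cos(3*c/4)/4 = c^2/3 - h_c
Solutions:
 h(c) = C1 + c^3/9 - 8*c/5 + 3*sin(3*c/4)


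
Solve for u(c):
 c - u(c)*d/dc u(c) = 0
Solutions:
 u(c) = -sqrt(C1 + c^2)
 u(c) = sqrt(C1 + c^2)


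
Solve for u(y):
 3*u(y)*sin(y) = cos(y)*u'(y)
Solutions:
 u(y) = C1/cos(y)^3


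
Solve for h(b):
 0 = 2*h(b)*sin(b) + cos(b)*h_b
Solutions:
 h(b) = C1*cos(b)^2


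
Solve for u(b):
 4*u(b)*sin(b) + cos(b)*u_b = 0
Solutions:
 u(b) = C1*cos(b)^4


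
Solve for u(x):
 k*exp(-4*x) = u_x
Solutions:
 u(x) = C1 - k*exp(-4*x)/4


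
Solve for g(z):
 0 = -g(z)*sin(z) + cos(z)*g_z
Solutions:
 g(z) = C1/cos(z)


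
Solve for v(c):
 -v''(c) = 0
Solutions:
 v(c) = C1 + C2*c


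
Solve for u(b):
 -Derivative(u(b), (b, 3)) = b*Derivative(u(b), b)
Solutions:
 u(b) = C1 + Integral(C2*airyai(-b) + C3*airybi(-b), b)


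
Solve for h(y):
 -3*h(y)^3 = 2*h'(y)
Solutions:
 h(y) = -sqrt(-1/(C1 - 3*y))
 h(y) = sqrt(-1/(C1 - 3*y))


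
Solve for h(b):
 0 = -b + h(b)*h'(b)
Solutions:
 h(b) = -sqrt(C1 + b^2)
 h(b) = sqrt(C1 + b^2)


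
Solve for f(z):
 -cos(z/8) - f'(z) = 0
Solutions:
 f(z) = C1 - 8*sin(z/8)


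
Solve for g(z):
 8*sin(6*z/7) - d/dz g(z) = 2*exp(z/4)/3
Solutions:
 g(z) = C1 - 8*exp(z/4)/3 - 28*cos(6*z/7)/3


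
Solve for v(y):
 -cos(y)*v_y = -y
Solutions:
 v(y) = C1 + Integral(y/cos(y), y)


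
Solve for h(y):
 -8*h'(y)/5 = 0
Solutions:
 h(y) = C1


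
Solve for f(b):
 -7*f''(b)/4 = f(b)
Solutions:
 f(b) = C1*sin(2*sqrt(7)*b/7) + C2*cos(2*sqrt(7)*b/7)


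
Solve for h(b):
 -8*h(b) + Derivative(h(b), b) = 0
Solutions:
 h(b) = C1*exp(8*b)


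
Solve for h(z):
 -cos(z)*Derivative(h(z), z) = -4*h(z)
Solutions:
 h(z) = C1*(sin(z)^2 + 2*sin(z) + 1)/(sin(z)^2 - 2*sin(z) + 1)


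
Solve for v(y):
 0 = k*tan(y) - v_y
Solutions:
 v(y) = C1 - k*log(cos(y))


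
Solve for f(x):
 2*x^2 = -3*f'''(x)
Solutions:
 f(x) = C1 + C2*x + C3*x^2 - x^5/90


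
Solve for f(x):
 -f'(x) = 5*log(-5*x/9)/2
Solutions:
 f(x) = C1 - 5*x*log(-x)/2 + x*(-5*log(5)/2 + 5/2 + 5*log(3))


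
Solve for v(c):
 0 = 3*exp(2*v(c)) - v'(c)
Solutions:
 v(c) = log(-sqrt(-1/(C1 + 3*c))) - log(2)/2
 v(c) = log(-1/(C1 + 3*c))/2 - log(2)/2


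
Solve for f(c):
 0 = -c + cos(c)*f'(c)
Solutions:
 f(c) = C1 + Integral(c/cos(c), c)


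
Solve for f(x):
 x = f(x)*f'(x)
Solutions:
 f(x) = -sqrt(C1 + x^2)
 f(x) = sqrt(C1 + x^2)


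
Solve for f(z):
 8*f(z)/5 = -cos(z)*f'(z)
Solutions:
 f(z) = C1*(sin(z) - 1)^(4/5)/(sin(z) + 1)^(4/5)


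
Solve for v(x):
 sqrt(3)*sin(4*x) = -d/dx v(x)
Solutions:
 v(x) = C1 + sqrt(3)*cos(4*x)/4


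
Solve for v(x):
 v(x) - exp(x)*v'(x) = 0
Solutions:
 v(x) = C1*exp(-exp(-x))


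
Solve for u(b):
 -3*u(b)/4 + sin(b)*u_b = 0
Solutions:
 u(b) = C1*(cos(b) - 1)^(3/8)/(cos(b) + 1)^(3/8)


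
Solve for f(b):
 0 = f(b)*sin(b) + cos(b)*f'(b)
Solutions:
 f(b) = C1*cos(b)


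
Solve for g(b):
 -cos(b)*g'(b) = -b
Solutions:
 g(b) = C1 + Integral(b/cos(b), b)


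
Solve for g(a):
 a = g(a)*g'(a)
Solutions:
 g(a) = -sqrt(C1 + a^2)
 g(a) = sqrt(C1 + a^2)


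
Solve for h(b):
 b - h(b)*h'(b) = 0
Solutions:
 h(b) = -sqrt(C1 + b^2)
 h(b) = sqrt(C1 + b^2)


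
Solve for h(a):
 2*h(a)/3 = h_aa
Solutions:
 h(a) = C1*exp(-sqrt(6)*a/3) + C2*exp(sqrt(6)*a/3)


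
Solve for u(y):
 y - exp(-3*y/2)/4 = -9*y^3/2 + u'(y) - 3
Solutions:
 u(y) = C1 + 9*y^4/8 + y^2/2 + 3*y + exp(-3*y/2)/6


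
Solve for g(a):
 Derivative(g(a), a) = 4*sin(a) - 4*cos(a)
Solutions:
 g(a) = C1 - 4*sqrt(2)*sin(a + pi/4)


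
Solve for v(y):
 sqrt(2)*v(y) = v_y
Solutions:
 v(y) = C1*exp(sqrt(2)*y)


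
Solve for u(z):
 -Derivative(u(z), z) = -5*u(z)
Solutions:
 u(z) = C1*exp(5*z)


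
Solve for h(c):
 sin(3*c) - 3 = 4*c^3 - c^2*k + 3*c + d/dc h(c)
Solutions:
 h(c) = C1 - c^4 + c^3*k/3 - 3*c^2/2 - 3*c - cos(3*c)/3


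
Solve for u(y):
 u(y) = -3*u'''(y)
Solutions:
 u(y) = C3*exp(-3^(2/3)*y/3) + (C1*sin(3^(1/6)*y/2) + C2*cos(3^(1/6)*y/2))*exp(3^(2/3)*y/6)


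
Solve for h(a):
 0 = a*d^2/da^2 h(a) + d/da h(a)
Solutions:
 h(a) = C1 + C2*log(a)


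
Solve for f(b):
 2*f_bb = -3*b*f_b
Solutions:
 f(b) = C1 + C2*erf(sqrt(3)*b/2)


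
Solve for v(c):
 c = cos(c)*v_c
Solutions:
 v(c) = C1 + Integral(c/cos(c), c)


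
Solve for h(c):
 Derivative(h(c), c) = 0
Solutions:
 h(c) = C1


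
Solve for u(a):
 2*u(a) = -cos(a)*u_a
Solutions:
 u(a) = C1*(sin(a) - 1)/(sin(a) + 1)


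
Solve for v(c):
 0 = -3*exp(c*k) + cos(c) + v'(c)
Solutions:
 v(c) = C1 - sin(c) + 3*exp(c*k)/k


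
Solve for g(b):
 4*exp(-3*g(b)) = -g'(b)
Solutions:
 g(b) = log(C1 - 12*b)/3
 g(b) = log((-3^(1/3) - 3^(5/6)*I)*(C1 - 4*b)^(1/3)/2)
 g(b) = log((-3^(1/3) + 3^(5/6)*I)*(C1 - 4*b)^(1/3)/2)


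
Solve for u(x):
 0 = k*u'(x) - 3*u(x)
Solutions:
 u(x) = C1*exp(3*x/k)


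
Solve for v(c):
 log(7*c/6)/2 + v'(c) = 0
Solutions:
 v(c) = C1 - c*log(c)/2 - c*log(7)/2 + c/2 + c*log(6)/2


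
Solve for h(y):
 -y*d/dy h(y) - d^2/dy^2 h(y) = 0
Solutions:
 h(y) = C1 + C2*erf(sqrt(2)*y/2)


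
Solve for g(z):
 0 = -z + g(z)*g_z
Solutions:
 g(z) = -sqrt(C1 + z^2)
 g(z) = sqrt(C1 + z^2)


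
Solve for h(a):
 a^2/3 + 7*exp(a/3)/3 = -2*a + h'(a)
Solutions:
 h(a) = C1 + a^3/9 + a^2 + 7*exp(a/3)


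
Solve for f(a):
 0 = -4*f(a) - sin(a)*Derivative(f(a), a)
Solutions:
 f(a) = C1*(cos(a)^2 + 2*cos(a) + 1)/(cos(a)^2 - 2*cos(a) + 1)


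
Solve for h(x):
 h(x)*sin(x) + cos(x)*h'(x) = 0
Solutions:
 h(x) = C1*cos(x)


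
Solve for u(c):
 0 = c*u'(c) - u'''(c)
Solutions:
 u(c) = C1 + Integral(C2*airyai(c) + C3*airybi(c), c)


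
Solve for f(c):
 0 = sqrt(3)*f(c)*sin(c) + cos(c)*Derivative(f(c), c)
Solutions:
 f(c) = C1*cos(c)^(sqrt(3))


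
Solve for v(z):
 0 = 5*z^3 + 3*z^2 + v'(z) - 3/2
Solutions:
 v(z) = C1 - 5*z^4/4 - z^3 + 3*z/2


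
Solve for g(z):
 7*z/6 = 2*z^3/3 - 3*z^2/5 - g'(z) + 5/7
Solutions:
 g(z) = C1 + z^4/6 - z^3/5 - 7*z^2/12 + 5*z/7


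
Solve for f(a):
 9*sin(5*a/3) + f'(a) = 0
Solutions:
 f(a) = C1 + 27*cos(5*a/3)/5


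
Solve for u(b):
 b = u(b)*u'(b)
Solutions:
 u(b) = -sqrt(C1 + b^2)
 u(b) = sqrt(C1 + b^2)


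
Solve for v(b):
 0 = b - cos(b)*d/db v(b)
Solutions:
 v(b) = C1 + Integral(b/cos(b), b)


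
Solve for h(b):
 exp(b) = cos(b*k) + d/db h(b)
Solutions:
 h(b) = C1 + exp(b) - sin(b*k)/k


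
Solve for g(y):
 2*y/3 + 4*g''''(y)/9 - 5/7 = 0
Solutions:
 g(y) = C1 + C2*y + C3*y^2 + C4*y^3 - y^5/80 + 15*y^4/224


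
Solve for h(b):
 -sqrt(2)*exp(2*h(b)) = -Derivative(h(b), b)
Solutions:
 h(b) = log(-sqrt(-1/(C1 + sqrt(2)*b))) - log(2)/2
 h(b) = log(-1/(C1 + sqrt(2)*b))/2 - log(2)/2


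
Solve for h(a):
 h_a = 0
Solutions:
 h(a) = C1


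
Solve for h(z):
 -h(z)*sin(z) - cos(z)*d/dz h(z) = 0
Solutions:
 h(z) = C1*cos(z)


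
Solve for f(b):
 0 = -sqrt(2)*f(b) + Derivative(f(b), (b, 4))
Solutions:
 f(b) = C1*exp(-2^(1/8)*b) + C2*exp(2^(1/8)*b) + C3*sin(2^(1/8)*b) + C4*cos(2^(1/8)*b)


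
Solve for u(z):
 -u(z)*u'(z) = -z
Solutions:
 u(z) = -sqrt(C1 + z^2)
 u(z) = sqrt(C1 + z^2)


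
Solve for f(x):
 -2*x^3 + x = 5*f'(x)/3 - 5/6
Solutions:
 f(x) = C1 - 3*x^4/10 + 3*x^2/10 + x/2


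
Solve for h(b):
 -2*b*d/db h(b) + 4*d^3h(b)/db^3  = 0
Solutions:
 h(b) = C1 + Integral(C2*airyai(2^(2/3)*b/2) + C3*airybi(2^(2/3)*b/2), b)


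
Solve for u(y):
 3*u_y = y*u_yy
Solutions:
 u(y) = C1 + C2*y^4


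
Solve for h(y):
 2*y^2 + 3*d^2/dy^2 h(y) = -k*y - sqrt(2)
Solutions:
 h(y) = C1 + C2*y - k*y^3/18 - y^4/18 - sqrt(2)*y^2/6


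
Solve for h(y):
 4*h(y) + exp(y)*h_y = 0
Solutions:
 h(y) = C1*exp(4*exp(-y))


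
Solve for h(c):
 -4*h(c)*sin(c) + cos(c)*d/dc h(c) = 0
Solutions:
 h(c) = C1/cos(c)^4


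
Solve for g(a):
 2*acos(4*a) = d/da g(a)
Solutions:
 g(a) = C1 + 2*a*acos(4*a) - sqrt(1 - 16*a^2)/2


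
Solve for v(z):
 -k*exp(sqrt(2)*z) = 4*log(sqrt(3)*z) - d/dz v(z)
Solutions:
 v(z) = C1 + sqrt(2)*k*exp(sqrt(2)*z)/2 + 4*z*log(z) + 2*z*(-2 + log(3))


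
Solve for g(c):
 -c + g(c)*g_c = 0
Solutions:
 g(c) = -sqrt(C1 + c^2)
 g(c) = sqrt(C1 + c^2)


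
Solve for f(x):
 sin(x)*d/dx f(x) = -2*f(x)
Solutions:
 f(x) = C1*(cos(x) + 1)/(cos(x) - 1)


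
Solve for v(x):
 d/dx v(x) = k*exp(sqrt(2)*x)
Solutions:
 v(x) = C1 + sqrt(2)*k*exp(sqrt(2)*x)/2


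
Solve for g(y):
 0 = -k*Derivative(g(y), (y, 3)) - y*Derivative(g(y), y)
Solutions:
 g(y) = C1 + Integral(C2*airyai(y*(-1/k)^(1/3)) + C3*airybi(y*(-1/k)^(1/3)), y)


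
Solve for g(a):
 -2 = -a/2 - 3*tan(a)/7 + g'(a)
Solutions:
 g(a) = C1 + a^2/4 - 2*a - 3*log(cos(a))/7


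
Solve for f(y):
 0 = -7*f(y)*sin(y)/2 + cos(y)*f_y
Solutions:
 f(y) = C1/cos(y)^(7/2)


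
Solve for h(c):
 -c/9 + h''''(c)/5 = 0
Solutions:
 h(c) = C1 + C2*c + C3*c^2 + C4*c^3 + c^5/216


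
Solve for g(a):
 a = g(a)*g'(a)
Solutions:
 g(a) = -sqrt(C1 + a^2)
 g(a) = sqrt(C1 + a^2)


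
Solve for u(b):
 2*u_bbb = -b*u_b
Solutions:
 u(b) = C1 + Integral(C2*airyai(-2^(2/3)*b/2) + C3*airybi(-2^(2/3)*b/2), b)


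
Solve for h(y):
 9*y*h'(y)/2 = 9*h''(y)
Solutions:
 h(y) = C1 + C2*erfi(y/2)


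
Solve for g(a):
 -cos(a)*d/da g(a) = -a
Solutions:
 g(a) = C1 + Integral(a/cos(a), a)


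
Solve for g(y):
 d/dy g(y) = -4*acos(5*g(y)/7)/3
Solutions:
 Integral(1/acos(5*_y/7), (_y, g(y))) = C1 - 4*y/3


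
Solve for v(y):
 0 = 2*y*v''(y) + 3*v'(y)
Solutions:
 v(y) = C1 + C2/sqrt(y)


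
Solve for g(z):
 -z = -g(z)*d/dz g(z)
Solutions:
 g(z) = -sqrt(C1 + z^2)
 g(z) = sqrt(C1 + z^2)


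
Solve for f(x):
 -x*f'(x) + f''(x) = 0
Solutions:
 f(x) = C1 + C2*erfi(sqrt(2)*x/2)


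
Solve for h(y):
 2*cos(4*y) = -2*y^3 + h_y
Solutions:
 h(y) = C1 + y^4/2 + sin(4*y)/2


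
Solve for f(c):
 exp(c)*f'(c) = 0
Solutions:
 f(c) = C1


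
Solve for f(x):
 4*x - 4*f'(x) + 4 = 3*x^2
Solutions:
 f(x) = C1 - x^3/4 + x^2/2 + x


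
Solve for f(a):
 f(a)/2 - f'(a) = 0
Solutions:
 f(a) = C1*exp(a/2)


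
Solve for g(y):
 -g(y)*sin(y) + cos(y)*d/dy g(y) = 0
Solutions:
 g(y) = C1/cos(y)


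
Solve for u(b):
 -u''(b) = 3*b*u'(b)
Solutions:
 u(b) = C1 + C2*erf(sqrt(6)*b/2)


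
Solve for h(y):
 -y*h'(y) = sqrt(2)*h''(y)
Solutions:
 h(y) = C1 + C2*erf(2^(1/4)*y/2)


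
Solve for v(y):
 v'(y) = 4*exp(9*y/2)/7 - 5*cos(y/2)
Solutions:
 v(y) = C1 + 8*exp(9*y/2)/63 - 10*sin(y/2)


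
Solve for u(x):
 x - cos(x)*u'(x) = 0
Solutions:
 u(x) = C1 + Integral(x/cos(x), x)


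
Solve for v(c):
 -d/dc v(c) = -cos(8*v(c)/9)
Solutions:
 -c - 9*log(sin(8*v(c)/9) - 1)/16 + 9*log(sin(8*v(c)/9) + 1)/16 = C1


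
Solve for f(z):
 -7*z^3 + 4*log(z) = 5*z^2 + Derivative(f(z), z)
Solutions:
 f(z) = C1 - 7*z^4/4 - 5*z^3/3 + 4*z*log(z) - 4*z


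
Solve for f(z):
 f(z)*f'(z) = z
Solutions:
 f(z) = -sqrt(C1 + z^2)
 f(z) = sqrt(C1 + z^2)


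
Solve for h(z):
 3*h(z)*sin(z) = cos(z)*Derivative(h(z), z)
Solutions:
 h(z) = C1/cos(z)^3


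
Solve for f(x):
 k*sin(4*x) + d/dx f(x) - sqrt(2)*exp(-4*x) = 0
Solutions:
 f(x) = C1 + k*cos(4*x)/4 - sqrt(2)*exp(-4*x)/4


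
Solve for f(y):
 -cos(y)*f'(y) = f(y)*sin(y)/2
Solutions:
 f(y) = C1*sqrt(cos(y))


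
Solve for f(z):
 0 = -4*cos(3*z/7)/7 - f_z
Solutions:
 f(z) = C1 - 4*sin(3*z/7)/3


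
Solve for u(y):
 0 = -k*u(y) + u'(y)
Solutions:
 u(y) = C1*exp(k*y)


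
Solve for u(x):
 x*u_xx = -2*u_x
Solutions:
 u(x) = C1 + C2/x


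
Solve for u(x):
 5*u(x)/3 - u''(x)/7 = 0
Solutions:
 u(x) = C1*exp(-sqrt(105)*x/3) + C2*exp(sqrt(105)*x/3)


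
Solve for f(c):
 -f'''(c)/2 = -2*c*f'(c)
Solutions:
 f(c) = C1 + Integral(C2*airyai(2^(2/3)*c) + C3*airybi(2^(2/3)*c), c)


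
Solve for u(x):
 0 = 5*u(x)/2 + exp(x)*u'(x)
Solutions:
 u(x) = C1*exp(5*exp(-x)/2)


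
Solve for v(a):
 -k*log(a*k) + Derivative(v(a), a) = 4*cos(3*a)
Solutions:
 v(a) = C1 + a*k*(log(a*k) - 1) + 4*sin(3*a)/3


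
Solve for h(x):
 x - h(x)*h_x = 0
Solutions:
 h(x) = -sqrt(C1 + x^2)
 h(x) = sqrt(C1 + x^2)


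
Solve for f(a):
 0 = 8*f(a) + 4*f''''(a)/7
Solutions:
 f(a) = (C1*sin(2^(3/4)*7^(1/4)*a/2) + C2*cos(2^(3/4)*7^(1/4)*a/2))*exp(-2^(3/4)*7^(1/4)*a/2) + (C3*sin(2^(3/4)*7^(1/4)*a/2) + C4*cos(2^(3/4)*7^(1/4)*a/2))*exp(2^(3/4)*7^(1/4)*a/2)


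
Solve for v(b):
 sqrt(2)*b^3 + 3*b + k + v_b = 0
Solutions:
 v(b) = C1 - sqrt(2)*b^4/4 - 3*b^2/2 - b*k


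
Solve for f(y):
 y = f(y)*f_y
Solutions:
 f(y) = -sqrt(C1 + y^2)
 f(y) = sqrt(C1 + y^2)


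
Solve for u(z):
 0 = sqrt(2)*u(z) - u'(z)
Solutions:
 u(z) = C1*exp(sqrt(2)*z)


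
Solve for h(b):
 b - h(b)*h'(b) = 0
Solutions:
 h(b) = -sqrt(C1 + b^2)
 h(b) = sqrt(C1 + b^2)


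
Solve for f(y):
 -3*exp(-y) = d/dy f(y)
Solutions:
 f(y) = C1 + 3*exp(-y)


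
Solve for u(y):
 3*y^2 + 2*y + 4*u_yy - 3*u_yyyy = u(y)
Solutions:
 u(y) = C1*exp(-y) + C2*exp(y) + C3*exp(-sqrt(3)*y/3) + C4*exp(sqrt(3)*y/3) + 3*y^2 + 2*y + 24


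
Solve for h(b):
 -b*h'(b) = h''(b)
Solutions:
 h(b) = C1 + C2*erf(sqrt(2)*b/2)


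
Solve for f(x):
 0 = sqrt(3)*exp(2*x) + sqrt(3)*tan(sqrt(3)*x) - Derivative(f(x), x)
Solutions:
 f(x) = C1 + sqrt(3)*exp(2*x)/2 - log(cos(sqrt(3)*x))


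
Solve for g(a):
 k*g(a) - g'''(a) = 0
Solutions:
 g(a) = C1*exp(a*k^(1/3)) + C2*exp(a*k^(1/3)*(-1 + sqrt(3)*I)/2) + C3*exp(-a*k^(1/3)*(1 + sqrt(3)*I)/2)
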